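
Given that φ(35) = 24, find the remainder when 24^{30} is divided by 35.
By Euler: 24^{24} ≡ 1 (mod 35) since gcd(24, 35) = 1. 30 = 1×24 + 6. So 24^{30} ≡ 24^{6} ≡ 1 (mod 35)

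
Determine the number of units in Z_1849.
1806

Prime factorization: 1849 = 43^2
Using the formula φ(n) = n × Π(1 - 1/p) for each prime factor p:
φ(1849) = 1849 × (1 - 1/43)
φ(1849) = 1806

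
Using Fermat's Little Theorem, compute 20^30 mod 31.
By Fermat's Little Theorem, 20^{30} ≡ 1 (mod 31) since 31 is prime and gcd(20, 31) = 1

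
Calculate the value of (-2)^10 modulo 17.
(-2) ≡ 15 (mod 17). 10 = 8 + 2 (binary 1010). Repeated squaring mod 17: 15^1 ≡ 15; 15^2 ≡ 15² = 225 ≡ 4; 15^4 ≡ 4² = 16 ≡ 16; 15^8 ≡ 16² = 256 ≡ 1. Multiply: (-2)^10 ≡ 15^8 × 15^2 ≡ 1 × 4 (mod 17): 1 × 4 = 4 ≡ 4. So (-2)^10 ≡ 4 (mod 17).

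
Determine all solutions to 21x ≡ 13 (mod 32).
25

Since gcd(21, 32) = 1 divides 13, a solution exists.
Multiply both sides by the inverse of 21 mod 32:
  21^(-1) mod 32 = 29
  x ≡ 29 × 13 ≡ 377 ≡ 25 (mod 32)
Verification: 21 × 25 = 525 = 16 × 32 + 13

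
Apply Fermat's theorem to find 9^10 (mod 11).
By Fermat's Little Theorem, 9^{10} ≡ 1 (mod 11) since 11 is prime and gcd(9, 11) = 1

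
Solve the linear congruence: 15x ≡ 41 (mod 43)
40

Since gcd(15, 43) = 1 divides 41, a solution exists.
Multiply both sides by the inverse of 15 mod 43:
  15^(-1) mod 43 = 23
  x ≡ 23 × 41 ≡ 943 ≡ 40 (mod 43)
Verification: 15 × 40 = 600 = 13 × 43 + 41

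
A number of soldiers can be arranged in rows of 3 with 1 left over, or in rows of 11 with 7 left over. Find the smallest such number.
M = 3 × 11 = 33. M₁ = 11, y₁ ≡ 2 (mod 3). M₂ = 3, y₂ ≡ 4 (mod 11). y = 1×11×2 + 7×3×4 ≡ 7 (mod 33). The smallest positive such number is 7.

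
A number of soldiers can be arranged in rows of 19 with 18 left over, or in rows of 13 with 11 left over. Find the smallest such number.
M = 19 × 13 = 247. M₁ = 13, y₁ ≡ 3 (mod 19). M₂ = 19, y₂ ≡ 11 (mod 13). y = 18×13×3 + 11×19×11 ≡ 37 (mod 247). The smallest positive such number is 37.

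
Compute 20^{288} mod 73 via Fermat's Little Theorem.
1

By Fermat's Little Theorem, a^(p-1) ≡ 1 (mod p) for prime p and gcd(a, p) = 1
Here p = 73, so 20^72 ≡ 1 (mod 73)
We can reduce the exponent: 288 mod 72 = 0
So 20^288 ≡ 20^0 (mod 73)
Computing: 20^0 mod 73 = 1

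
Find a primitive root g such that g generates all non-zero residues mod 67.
p - 1 = 66 has prime divisors 2, 3, 11. h is a primitive root mod 67 iff h^(66/q) ≢ 1 (mod 67) for each such q.
h = 2: 2^33 ≡ 66, 2^22 ≡ 37, 2^6 ≡ 64 (mod 67); none is 1, so 2 has order 66 and is a primitive root.
The smallest primitive root mod 67 is g = 2.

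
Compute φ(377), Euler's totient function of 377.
336

Prime factorization: 377 = 13 × 29
Using the formula φ(n) = n × Π(1 - 1/p) for each prime factor p:
φ(377) = 377 × (1 - 1/13) × (1 - 1/29)
φ(377) = 336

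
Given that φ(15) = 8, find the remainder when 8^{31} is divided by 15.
By Euler: 8^{8} ≡ 1 (mod 15) since gcd(8, 15) = 1. 31 = 3×8 + 7. So 8^{31} ≡ 8^{7} ≡ 2 (mod 15)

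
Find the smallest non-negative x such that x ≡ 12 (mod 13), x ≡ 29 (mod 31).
246

Using the Chinese Remainder Theorem:
M = product of moduli = 403
For equation 1: M_1 = 31, 31 ≡ 5 (mod 13), inverse of 31 mod 13 is 8 (check: 5 × 8 = 40 ≡ 1 (mod 13))
For equation 2: M_2 = 13, 13 ≡ 13 (mod 31), inverse of 13 mod 31 is 12 (check: 13 × 12 = 156 ≡ 1 (mod 31))
Combine: x ≡ Σ r_i×M_i×(M_i⁻¹ mod m_i) = 12×31×8 + 29×13×12 = 2976 + 4524 = 7500
7500 mod 403 = 246
x ≡ 246 (mod 403)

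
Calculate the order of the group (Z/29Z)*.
28

Prime factorization: 29 = 29
Using the formula φ(n) = n × Π(1 - 1/p) for each prime factor p:
φ(29) = 29 × (1 - 1/29)
φ(29) = 28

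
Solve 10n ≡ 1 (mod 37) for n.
10^(-1) ≡ 26 (mod 37). Verification: 10 × 26 = 260 ≡ 1 (mod 37)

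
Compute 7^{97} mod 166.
31

Using successive squaring:
Binary expansion of 97: 1100001
Powers of 7 mod 166 (each is the square of the previous):
  7^1 ≡ 7 (mod 166)
  7^2 ≡ 7² = 49 ≡ 49 (mod 166)
  7^4 ≡ 49² = 2401 ≡ 77 (mod 166)
  7^8 ≡ 77² = 5929 ≡ 119 (mod 166)
  7^16 ≡ 119² = 14161 ≡ 51 (mod 166)
  7^32 ≡ 51² = 2601 ≡ 111 (mod 166)
  7^64 ≡ 111² = 12321 ≡ 37 (mod 166)
97 = 64 + 32 + 1, so 7^97 = 7^64 × 7^32 × 7^1 ≡ 37 × 111 × 7 (mod 166)
Multiplying step by step:
  37 × 111 = 4107 ≡ 123 (mod 166)
  123 × 7 = 861 ≡ 31 (mod 166)
Result: 7^97 ≡ 31 (mod 166)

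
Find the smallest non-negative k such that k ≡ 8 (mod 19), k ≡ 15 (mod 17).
236

Using the Chinese Remainder Theorem:
M = product of moduli = 323
For equation 1: M_1 = 17, 17 ≡ 17 (mod 19), inverse of 17 mod 19 is 9 (check: 17 × 9 = 153 ≡ 1 (mod 19))
For equation 2: M_2 = 19, 19 ≡ 2 (mod 17), inverse of 19 mod 17 is 9 (check: 2 × 9 = 18 ≡ 1 (mod 17))
Combine: k ≡ Σ r_i×M_i×(M_i⁻¹ mod m_i) = 8×17×9 + 15×19×9 = 1224 + 2565 = 3789
3789 mod 323 = 236
k ≡ 236 (mod 323)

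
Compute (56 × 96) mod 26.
20

(56 × 96) = 5376
5376 mod 26 = 20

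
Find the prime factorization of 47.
47

Divide by primes starting from smallest:
47 ÷ 47 = 1

47 = 47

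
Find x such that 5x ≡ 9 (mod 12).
9

Since gcd(5, 12) = 1 divides 9, a solution exists.
Multiply both sides by the inverse of 5 mod 12:
  5^(-1) mod 12 = 5
  x ≡ 5 × 9 ≡ 45 ≡ 9 (mod 12)
Verification: 5 × 9 = 45 = 3 × 12 + 9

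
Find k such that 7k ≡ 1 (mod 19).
7^(-1) ≡ 11 (mod 19). Verification: 7 × 11 = 77 ≡ 1 (mod 19)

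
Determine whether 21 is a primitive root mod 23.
p - 1 = 22 has prime divisors 2, 11. Check 21^(22/q) mod 23 for each: 21^(22/2) = 21^11 ≡ 22, 21^(22/11) = 21^2 ≡ 4 (mod 23). None of these is 1, so 21 has order 22 = φ(23), so it is a primitive root mod 23.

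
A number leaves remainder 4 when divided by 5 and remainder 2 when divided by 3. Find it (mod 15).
M = 5 × 3 = 15. M₁ = 3, y₁ ≡ 2 (mod 5). M₂ = 5, y₂ ≡ 2 (mod 3). t = 4×3×2 + 2×5×2 ≡ 14 (mod 15)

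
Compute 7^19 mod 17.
Using Fermat: 7^{16} ≡ 1 (mod 17). 19 ≡ 3 (mod 16). So 7^{19} ≡ 7^{3} ≡ 3 (mod 17)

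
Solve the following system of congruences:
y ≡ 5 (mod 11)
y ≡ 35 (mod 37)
368

Using the Chinese Remainder Theorem:
M = product of moduli = 407
For equation 1: M_1 = 37, 37 ≡ 4 (mod 11), inverse of 37 mod 11 is 3 (check: 4 × 3 = 12 ≡ 1 (mod 11))
For equation 2: M_2 = 11, 11 ≡ 11 (mod 37), inverse of 11 mod 37 is 27 (check: 11 × 27 = 297 ≡ 1 (mod 37))
Combine: y ≡ Σ r_i×M_i×(M_i⁻¹ mod m_i) = 5×37×3 + 35×11×27 = 555 + 10395 = 10950
10950 mod 407 = 368
y ≡ 368 (mod 407)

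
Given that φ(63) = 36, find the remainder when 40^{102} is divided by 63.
By Euler: 40^{36} ≡ 1 (mod 63) since gcd(40, 63) = 1. 102 = 2×36 + 30. So 40^{102} ≡ 40^{30} ≡ 1 (mod 63)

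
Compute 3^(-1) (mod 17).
3^(-1) ≡ 6 (mod 17). Verification: 3 × 6 = 18 ≡ 1 (mod 17)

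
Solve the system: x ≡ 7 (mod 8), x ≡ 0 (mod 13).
M = 8 × 13 = 104. M₁ = 13, y₁ ≡ 5 (mod 8). M₂ = 8, y₂ ≡ 5 (mod 13). x = 7×13×5 + 0×8×5 ≡ 39 (mod 104)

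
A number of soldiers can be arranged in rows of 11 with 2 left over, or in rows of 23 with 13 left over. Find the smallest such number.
M = 11 × 23 = 253. M₁ = 23, y₁ ≡ 1 (mod 11). M₂ = 11, y₂ ≡ 21 (mod 23). z = 2×23×1 + 13×11×21 ≡ 13 (mod 253). The smallest positive such number is 13.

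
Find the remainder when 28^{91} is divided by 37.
By Fermat: 28^{36} ≡ 1 (mod 37). 91 = 2×36 + 19. So 28^{91} ≡ 28^{19} ≡ 28 (mod 37)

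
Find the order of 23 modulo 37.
Powers of 23 mod 37: 23^1≡23, 23^2≡11, 23^3≡31, 23^4≡10, 23^5≡8, 23^6≡36, 23^7≡14, 23^8≡26, 23^9≡6, 23^10≡27, 23^11≡29, 23^12≡1. Order = 12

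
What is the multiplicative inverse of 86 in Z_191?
86^(-1) ≡ 20 (mod 191). Verification: 86 × 20 = 1720 ≡ 1 (mod 191)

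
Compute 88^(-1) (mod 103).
88^(-1) ≡ 48 (mod 103). Verification: 88 × 48 = 4224 ≡ 1 (mod 103)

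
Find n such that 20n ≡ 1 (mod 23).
20^(-1) ≡ 15 (mod 23). Verification: 20 × 15 = 300 ≡ 1 (mod 23)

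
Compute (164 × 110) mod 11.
0

(164 × 110) = 18040
18040 mod 11 = 0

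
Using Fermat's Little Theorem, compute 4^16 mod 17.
By Fermat's Little Theorem, 4^{16} ≡ 1 (mod 17) since 17 is prime and gcd(4, 17) = 1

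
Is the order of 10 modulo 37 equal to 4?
No, the actual order is 3, not 4.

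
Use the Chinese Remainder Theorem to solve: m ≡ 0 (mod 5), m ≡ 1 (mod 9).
M = 5 × 9 = 45. M₁ = 9, y₁ ≡ 4 (mod 5). M₂ = 5, y₂ ≡ 2 (mod 9). m = 0×9×4 + 1×5×2 ≡ 10 (mod 45)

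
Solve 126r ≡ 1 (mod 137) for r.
126^(-1) ≡ 112 (mod 137). Verification: 126 × 112 = 14112 ≡ 1 (mod 137)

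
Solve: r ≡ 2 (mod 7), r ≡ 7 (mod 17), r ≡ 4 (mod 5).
M = 7 × 17 × 5 = 595. M₁ = 85, y₁ ≡ 1 (mod 7). M₂ = 35, y₂ ≡ 1 (mod 17). M₃ = 119, y₃ ≡ 4 (mod 5). r = 2×85×1 + 7×35×1 + 4×119×4 ≡ 534 (mod 595)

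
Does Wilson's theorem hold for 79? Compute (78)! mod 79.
(78)! mod 79 = 78. Since this equals -1 (mod 79), Wilson confirms 79 is prime.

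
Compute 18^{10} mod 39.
12

Using successive squaring:
Binary expansion of 10: 1010
Powers of 18 mod 39 (each is the square of the previous):
  18^1 ≡ 18 (mod 39)
  18^2 ≡ 18² = 324 ≡ 12 (mod 39)
  18^4 ≡ 12² = 144 ≡ 27 (mod 39)
  18^8 ≡ 27² = 729 ≡ 27 (mod 39)
10 = 8 + 2, so 18^10 = 18^8 × 18^2 ≡ 27 × 12 (mod 39)
Multiplying step by step:
  27 × 12 = 324 ≡ 12 (mod 39)
Result: 18^10 ≡ 12 (mod 39)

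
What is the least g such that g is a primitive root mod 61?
p - 1 = 60 has prime divisors 2, 3, 5. h is a primitive root mod 61 iff h^(60/q) ≢ 1 (mod 61) for each such q.
h = 2: 2^30 ≡ 60, 2^20 ≡ 47, 2^12 ≡ 9 (mod 61); none is 1, so 2 has order 60 and is a primitive root.
The smallest primitive root mod 61 is g = 2.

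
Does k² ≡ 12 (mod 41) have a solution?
By Euler's criterion: 12^{20} ≡ 40 (mod 41). Since this equals -1 (≡ 40), 12 is not a QR.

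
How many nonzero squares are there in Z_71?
For prime 71, there are (p-1)/2 = (71-1)/2 = 35 quadratic residues (excluding 0).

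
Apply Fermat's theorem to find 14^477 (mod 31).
By Fermat: 14^{30} ≡ 1 (mod 31). 477 ≡ 27 (mod 30). So 14^{477} ≡ 14^{27} ≡ 2 (mod 31)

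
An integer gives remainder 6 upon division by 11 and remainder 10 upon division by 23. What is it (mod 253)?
M = 11 × 23 = 253. M₁ = 23, y₁ ≡ 1 (mod 11). M₂ = 11, y₂ ≡ 21 (mod 23). m = 6×23×1 + 10×11×21 ≡ 171 (mod 253). The smallest positive such number is 171.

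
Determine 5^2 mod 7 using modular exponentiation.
2 = 2 (binary 10). Repeated squaring mod 7: 5^1 ≡ 5; 5^2 ≡ 5² = 25 ≡ 4. So 5^2 ≡ 4 (mod 7).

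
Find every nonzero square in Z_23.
QRs mod 23: {1, 2, 3, 4, 6, 8, 9, 12, 13, 16, 18}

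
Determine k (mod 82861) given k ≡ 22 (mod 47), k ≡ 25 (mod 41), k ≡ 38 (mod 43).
58819

Using the Chinese Remainder Theorem:
M = product of moduli = 82861
For equation 1: M_1 = 1763, 1763 ≡ 24 (mod 47), inverse of 1763 mod 47 is 2 (check: 24 × 2 = 48 ≡ 1 (mod 47))
For equation 2: M_2 = 2021, 2021 ≡ 12 (mod 41), inverse of 2021 mod 41 is 24 (check: 12 × 24 = 288 ≡ 1 (mod 41))
For equation 3: M_3 = 1927, 1927 ≡ 35 (mod 43), inverse of 1927 mod 43 is 16 (check: 35 × 16 = 560 ≡ 1 (mod 43))
Combine: k ≡ Σ r_i×M_i×(M_i⁻¹ mod m_i) = 22×1763×2 + 25×2021×24 + 38×1927×16 = 77572 + 1212600 + 1171616 = 2461788
2461788 mod 82861 = 58819
k ≡ 58819 (mod 82861)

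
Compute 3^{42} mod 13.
1

Using successive squaring:
Binary expansion of 42: 101010
Powers of 3 mod 13 (each is the square of the previous):
  3^1 ≡ 3 (mod 13)
  3^2 ≡ 3² = 9 ≡ 9 (mod 13)
  3^4 ≡ 9² = 81 ≡ 3 (mod 13)
  3^8 ≡ 3² = 9 ≡ 9 (mod 13)
  3^16 ≡ 9² = 81 ≡ 3 (mod 13)
  3^32 ≡ 3² = 9 ≡ 9 (mod 13)
42 = 32 + 8 + 2, so 3^42 = 3^32 × 3^8 × 3^2 ≡ 9 × 9 × 9 (mod 13)
Multiplying step by step:
  9 × 9 = 81 ≡ 3 (mod 13)
  3 × 9 = 27 ≡ 1 (mod 13)
Result: 3^42 ≡ 1 (mod 13)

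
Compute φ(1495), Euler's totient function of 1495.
1056

Prime factorization: 1495 = 5 × 13 × 23
Using the formula φ(n) = n × Π(1 - 1/p) for each prime factor p:
φ(1495) = 1495 × (1 - 1/5) × (1 - 1/13) × (1 - 1/23)
φ(1495) = 1056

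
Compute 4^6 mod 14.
6 = 4 + 2 (binary 110). Repeated squaring mod 14: 4^1 ≡ 4; 4^2 ≡ 4² = 16 ≡ 2; 4^4 ≡ 2² = 4 ≡ 4. Multiply: 4^6 = 4^4 × 4^2 ≡ 4 × 2 (mod 14): 4 × 2 = 8 ≡ 8. So 4^6 ≡ 8 (mod 14).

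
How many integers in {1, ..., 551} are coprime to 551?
504

Prime factorization: 551 = 19 × 29
Using the formula φ(n) = n × Π(1 - 1/p) for each prime factor p:
φ(551) = 551 × (1 - 1/19) × (1 - 1/29)
φ(551) = 504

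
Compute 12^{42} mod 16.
0

Using successive squaring:
Binary expansion of 42: 101010
Powers of 12 mod 16 (each is the square of the previous):
  12^1 ≡ 12 (mod 16)
  12^2 ≡ 12² = 144 ≡ 0 (mod 16)
  12^4 ≡ 0² = 0 ≡ 0 (mod 16)
  12^8 ≡ 0² = 0 ≡ 0 (mod 16)
  12^16 ≡ 0² = 0 ≡ 0 (mod 16)
  12^32 ≡ 0² = 0 ≡ 0 (mod 16)
42 = 32 + 8 + 2, so 12^42 = 12^32 × 12^8 × 12^2 ≡ 0 × 0 × 0 (mod 16)
Multiplying step by step:
  0 × 0 = 0 ≡ 0 (mod 16)
  0 × 0 = 0 ≡ 0 (mod 16)
Result: 12^42 ≡ 0 (mod 16)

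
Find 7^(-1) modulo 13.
2

Using Extended Euclidean Algorithm:
gcd(7, 13) = 1
Bezout coefficients: 7 × 2 + 13 × -1 = 1
So 7 × 2 ≡ 1 (mod 13)
The inverse is 2 mod 13 = 2
Verification: 7 × 2 = 14 = 1 × 13 + 1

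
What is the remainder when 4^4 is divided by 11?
4 = 4 (binary 100). Repeated squaring mod 11: 4^1 ≡ 4; 4^2 ≡ 4² = 16 ≡ 5; 4^4 ≡ 5² = 25 ≡ 3. So 4^4 ≡ 3 (mod 11).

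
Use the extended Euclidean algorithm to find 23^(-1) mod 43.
Extended GCD: 23(15) + 43(-8) = 1. So 23^(-1) ≡ 15 ≡ 15 (mod 43). Verify: 23 × 15 = 345 ≡ 1 (mod 43)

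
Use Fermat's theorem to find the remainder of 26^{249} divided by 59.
29

By Fermat's Little Theorem, a^(p-1) ≡ 1 (mod p) for prime p and gcd(a, p) = 1
Here p = 59, so 26^58 ≡ 1 (mod 59)
We can reduce the exponent: 249 mod 58 = 17
So 26^249 ≡ 26^17 (mod 59)
Computing: 26^17 mod 59 = 29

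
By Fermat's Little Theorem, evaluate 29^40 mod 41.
By Fermat's Little Theorem, 29^{40} ≡ 1 (mod 41) since 41 is prime and gcd(29, 41) = 1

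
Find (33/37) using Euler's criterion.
(33/37) = 33^{18} mod 37 = 1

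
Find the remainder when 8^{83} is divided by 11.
By Fermat: 8^{10} ≡ 1 (mod 11). 83 = 8×10 + 3. So 8^{83} ≡ 8^{3} ≡ 6 (mod 11)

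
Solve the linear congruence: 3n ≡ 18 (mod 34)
6

Since gcd(3, 34) = 1 divides 18, a solution exists.
Multiply both sides by the inverse of 3 mod 34:
  3^(-1) mod 34 = 23
  x ≡ 23 × 18 ≡ 414 ≡ 6 (mod 34)
Verification: 3 × 6 = 18 = 0 × 34 + 18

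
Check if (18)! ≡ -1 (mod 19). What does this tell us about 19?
(18)! mod 19 = 18. Since this equals -1 (mod 19), Wilson confirms 19 is prime.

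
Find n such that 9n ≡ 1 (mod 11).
9^(-1) ≡ 5 (mod 11). Verification: 9 × 5 = 45 ≡ 1 (mod 11)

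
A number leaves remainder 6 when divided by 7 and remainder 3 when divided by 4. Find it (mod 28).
M = 7 × 4 = 28. M₁ = 4, y₁ ≡ 2 (mod 7). M₂ = 7, y₂ ≡ 3 (mod 4). k = 6×4×2 + 3×7×3 ≡ 27 (mod 28)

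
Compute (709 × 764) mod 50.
26

(709 × 764) = 541676
541676 mod 50 = 26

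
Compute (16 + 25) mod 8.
1

(16 + 25) = 41
41 mod 8 = 1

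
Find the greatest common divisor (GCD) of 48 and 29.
1

Using the Euclidean algorithm:
48 = 1 × 29 + 19
29 = 1 × 19 + 10
19 = 1 × 10 + 9
10 = 1 × 9 + 1
9 = 9 × 1 + 0

GCD(48, 29) = 1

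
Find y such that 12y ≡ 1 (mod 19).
12^(-1) ≡ 8 (mod 19). Verification: 12 × 8 = 96 ≡ 1 (mod 19)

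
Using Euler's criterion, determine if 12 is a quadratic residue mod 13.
By Euler's criterion: 12^{6} ≡ 1 (mod 13). Since this equals 1, 12 is a QR.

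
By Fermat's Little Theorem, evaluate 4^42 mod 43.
By Fermat's Little Theorem, 4^{42} ≡ 1 (mod 43) since 43 is prime and gcd(4, 43) = 1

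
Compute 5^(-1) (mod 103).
62

Using Extended Euclidean Algorithm:
gcd(5, 103) = 1
Bezout coefficients: 5 × -41 + 103 × 2 = 1
So 5 × -41 ≡ 1 (mod 103)
The inverse is -41 mod 103 = 62
Verification: 5 × 62 = 310 = 3 × 103 + 1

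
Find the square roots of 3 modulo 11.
The square roots of 3 mod 11 are 5 and 6. Verify: 5² = 25 ≡ 3 (mod 11)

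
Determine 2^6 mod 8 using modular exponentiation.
6 = 4 + 2 (binary 110). Repeated squaring mod 8: 2^1 ≡ 2; 2^2 ≡ 2² = 4 ≡ 4; 2^4 ≡ 4² = 16 ≡ 0. Multiply: 2^6 = 2^4 × 2^2 ≡ 0 × 4 (mod 8): 0 × 4 = 0 ≡ 0. So 2^6 ≡ 0 (mod 8).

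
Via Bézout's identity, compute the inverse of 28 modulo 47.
Extended GCD: 28(-5) + 47(3) = 1. So 28^(-1) ≡ 42 ≡ 42 (mod 47). Verify: 28 × 42 = 1176 ≡ 1 (mod 47)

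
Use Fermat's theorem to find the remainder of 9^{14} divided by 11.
5

By Fermat's Little Theorem, a^(p-1) ≡ 1 (mod p) for prime p and gcd(a, p) = 1
Here p = 11, so 9^10 ≡ 1 (mod 11)
We can reduce the exponent: 14 mod 10 = 4
So 9^14 ≡ 9^4 (mod 11)
Computing: 9^4 mod 11 = 5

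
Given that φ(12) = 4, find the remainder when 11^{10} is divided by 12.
By Euler: 11^{4} ≡ 1 (mod 12) since gcd(11, 12) = 1. 10 = 2×4 + 2. So 11^{10} ≡ 11^{2} ≡ 1 (mod 12)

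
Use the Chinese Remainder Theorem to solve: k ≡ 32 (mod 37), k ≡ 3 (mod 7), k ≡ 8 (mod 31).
7913

Using the Chinese Remainder Theorem:
M = product of moduli = 8029
For equation 1: M_1 = 217, 217 ≡ 32 (mod 37), inverse of 217 mod 37 is 22 (check: 32 × 22 = 704 ≡ 1 (mod 37))
For equation 2: M_2 = 1147, 1147 ≡ 6 (mod 7), inverse of 1147 mod 7 is 6 (check: 6 × 6 = 36 ≡ 1 (mod 7))
For equation 3: M_3 = 259, 259 ≡ 11 (mod 31), inverse of 259 mod 31 is 17 (check: 11 × 17 = 187 ≡ 1 (mod 31))
Combine: k ≡ Σ r_i×M_i×(M_i⁻¹ mod m_i) = 32×217×22 + 3×1147×6 + 8×259×17 = 152768 + 20646 + 35224 = 208638
208638 mod 8029 = 7913
k ≡ 7913 (mod 8029)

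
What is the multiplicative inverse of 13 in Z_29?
9

Using Extended Euclidean Algorithm:
gcd(13, 29) = 1
Bezout coefficients: 13 × 9 + 29 × -4 = 1
So 13 × 9 ≡ 1 (mod 29)
The inverse is 9 mod 29 = 9
Verification: 13 × 9 = 117 = 4 × 29 + 1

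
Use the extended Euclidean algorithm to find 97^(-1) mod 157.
Extended GCD: 97(34) + 157(-21) = 1. So 97^(-1) ≡ 34 ≡ 34 (mod 157). Verify: 97 × 34 = 3298 ≡ 1 (mod 157)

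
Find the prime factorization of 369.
3^2 × 41

Divide by primes starting from smallest:
369 ÷ 3 = 123
123 ÷ 3 = 41
41 ÷ 41 = 1

369 = 3^2 × 41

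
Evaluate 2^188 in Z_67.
Using Fermat: 2^{66} ≡ 1 (mod 67). 188 ≡ 56 (mod 66). So 2^{188} ≡ 2^{56} ≡ 60 (mod 67)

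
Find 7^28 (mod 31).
Using repeated squaring. 28 = 16 + 8 + 4 (binary 11100). Repeated squaring mod 31: 7^1 ≡ 7; 7^2 ≡ 7² = 49 ≡ 18; 7^4 ≡ 18² = 324 ≡ 14; 7^8 ≡ 14² = 196 ≡ 10; 7^16 ≡ 10² = 100 ≡ 7. Multiply: 7^28 = 7^16 × 7^8 × 7^4 ≡ 7 × 10 × 14 (mod 31): 7 × 10 = 70 ≡ 8; 8 × 14 = 112 ≡ 19. So 7^28 ≡ 19 (mod 31).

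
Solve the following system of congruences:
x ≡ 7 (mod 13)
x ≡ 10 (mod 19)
124

Using the Chinese Remainder Theorem:
M = product of moduli = 247
For equation 1: M_1 = 19, 19 ≡ 6 (mod 13), inverse of 19 mod 13 is 11 (check: 6 × 11 = 66 ≡ 1 (mod 13))
For equation 2: M_2 = 13, 13 ≡ 13 (mod 19), inverse of 13 mod 19 is 3 (check: 13 × 3 = 39 ≡ 1 (mod 19))
Combine: x ≡ Σ r_i×M_i×(M_i⁻¹ mod m_i) = 7×19×11 + 10×13×3 = 1463 + 390 = 1853
1853 mod 247 = 124
x ≡ 124 (mod 247)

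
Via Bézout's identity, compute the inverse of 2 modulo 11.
Extended GCD: 2(-5) + 11(1) = 1. So 2^(-1) ≡ 6 ≡ 6 (mod 11). Verify: 2 × 6 = 12 ≡ 1 (mod 11)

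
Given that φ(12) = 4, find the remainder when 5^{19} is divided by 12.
By Euler: 5^{4} ≡ 1 (mod 12) since gcd(5, 12) = 1. 19 = 4×4 + 3. So 5^{19} ≡ 5^{3} ≡ 5 (mod 12)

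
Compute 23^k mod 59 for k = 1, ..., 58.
g^1, g^2, ..., g^{58} mod 59: {23, 57, 13, 4, 33, 51, 52, 16, 14, 27, 31, 5, 56, 49, 6, 20, 47, 19, 24, 21, 11, 17, 37, 25, 44, 9, 30, 41, 58, 36, 2, 46, 55, 26, 8, 7, 43, 45, 32, 28, 54, 3, 10, 53, 39, 12, 40, 35, 38, 48, 42, 22, 34, 15, 50, 29, 18, 1}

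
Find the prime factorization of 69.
3 × 23

Divide by primes starting from smallest:
69 ÷ 3 = 23
23 ÷ 23 = 1

69 = 3 × 23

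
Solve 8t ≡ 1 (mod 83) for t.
8^(-1) ≡ 52 (mod 83). Verification: 8 × 52 = 416 ≡ 1 (mod 83)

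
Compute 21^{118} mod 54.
27

Using successive squaring:
Binary expansion of 118: 1110110
Powers of 21 mod 54 (each is the square of the previous):
  21^1 ≡ 21 (mod 54)
  21^2 ≡ 21² = 441 ≡ 9 (mod 54)
  21^4 ≡ 9² = 81 ≡ 27 (mod 54)
  21^8 ≡ 27² = 729 ≡ 27 (mod 54)
  21^16 ≡ 27² = 729 ≡ 27 (mod 54)
  21^32 ≡ 27² = 729 ≡ 27 (mod 54)
  21^64 ≡ 27² = 729 ≡ 27 (mod 54)
118 = 64 + 32 + 16 + 4 + 2, so 21^118 = 21^64 × 21^32 × 21^16 × 21^4 × 21^2 ≡ 27 × 27 × 27 × 27 × 9 (mod 54)
Multiplying step by step:
  27 × 27 = 729 ≡ 27 (mod 54)
  27 × 27 = 729 ≡ 27 (mod 54)
  27 × 27 = 729 ≡ 27 (mod 54)
  27 × 9 = 243 ≡ 27 (mod 54)
Result: 21^118 ≡ 27 (mod 54)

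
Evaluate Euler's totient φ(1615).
1152

Prime factorization: 1615 = 5 × 17 × 19
Using the formula φ(n) = n × Π(1 - 1/p) for each prime factor p:
φ(1615) = 1615 × (1 - 1/5) × (1 - 1/17) × (1 - 1/19)
φ(1615) = 1152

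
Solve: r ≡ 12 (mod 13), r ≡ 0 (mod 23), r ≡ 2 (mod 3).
M = 13 × 23 × 3 = 897. M₁ = 69, y₁ ≡ 10 (mod 13). M₂ = 39, y₂ ≡ 13 (mod 23). M₃ = 299, y₃ ≡ 2 (mod 3). r = 12×69×10 + 0×39×13 + 2×299×2 ≡ 506 (mod 897)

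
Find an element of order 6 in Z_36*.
5 has order 6 mod 36 since 5^{6} ≡ 1 (mod 36) and no smaller power works.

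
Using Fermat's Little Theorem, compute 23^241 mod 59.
By Fermat: 23^{58} ≡ 1 (mod 59). 241 = 4×58 + 9. So 23^{241} ≡ 23^{9} ≡ 14 (mod 59)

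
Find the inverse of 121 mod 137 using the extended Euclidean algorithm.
Extended GCD: 121(-60) + 137(53) = 1. So 121^(-1) ≡ 77 ≡ 77 (mod 137). Verify: 121 × 77 = 9317 ≡ 1 (mod 137)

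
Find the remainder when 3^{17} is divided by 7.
By Fermat: 3^{6} ≡ 1 (mod 7). 17 = 2×6 + 5. So 3^{17} ≡ 3^{5} ≡ 5 (mod 7)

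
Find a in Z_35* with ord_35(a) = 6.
4 has order 6 mod 35 since 4^{6} ≡ 1 (mod 35) and no smaller power works.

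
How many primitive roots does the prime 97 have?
Number of primitive roots mod 97 = φ(96) = 32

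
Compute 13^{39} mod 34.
21

Using successive squaring:
Binary expansion of 39: 100111
Powers of 13 mod 34 (each is the square of the previous):
  13^1 ≡ 13 (mod 34)
  13^2 ≡ 13² = 169 ≡ 33 (mod 34)
  13^4 ≡ 33² = 1089 ≡ 1 (mod 34)
  13^8 ≡ 1² = 1 ≡ 1 (mod 34)
  13^16 ≡ 1² = 1 ≡ 1 (mod 34)
  13^32 ≡ 1² = 1 ≡ 1 (mod 34)
39 = 32 + 4 + 2 + 1, so 13^39 = 13^32 × 13^4 × 13^2 × 13^1 ≡ 1 × 1 × 33 × 13 (mod 34)
Multiplying step by step:
  1 × 1 = 1 ≡ 1 (mod 34)
  1 × 33 = 33 ≡ 33 (mod 34)
  33 × 13 = 429 ≡ 21 (mod 34)
Result: 13^39 ≡ 21 (mod 34)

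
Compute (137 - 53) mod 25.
9

(137 - 53) = 84
84 mod 25 = 9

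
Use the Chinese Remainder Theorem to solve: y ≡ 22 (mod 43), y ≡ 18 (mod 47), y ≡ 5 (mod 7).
4107

Using the Chinese Remainder Theorem:
M = product of moduli = 14147
For equation 1: M_1 = 329, 329 ≡ 28 (mod 43), inverse of 329 mod 43 is 20 (check: 28 × 20 = 560 ≡ 1 (mod 43))
For equation 2: M_2 = 301, 301 ≡ 19 (mod 47), inverse of 301 mod 47 is 5 (check: 19 × 5 = 95 ≡ 1 (mod 47))
For equation 3: M_3 = 2021, 2021 ≡ 5 (mod 7), inverse of 2021 mod 7 is 3 (check: 5 × 3 = 15 ≡ 1 (mod 7))
Combine: y ≡ Σ r_i×M_i×(M_i⁻¹ mod m_i) = 22×329×20 + 18×301×5 + 5×2021×3 = 144760 + 27090 + 30315 = 202165
202165 mod 14147 = 4107
y ≡ 4107 (mod 14147)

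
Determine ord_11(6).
Powers of 6 mod 11: 6^1≡6, 6^2≡3, 6^3≡7, 6^4≡9, 6^5≡10, 6^6≡5, 6^7≡8, 6^8≡4, 6^9≡2, 6^10≡1. Order = 10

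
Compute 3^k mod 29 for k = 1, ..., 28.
g^1, g^2, ..., g^{28} mod 29: {3, 9, 27, 23, 11, 4, 12, 7, 21, 5, 15, 16, 19, 28, 26, 20, 2, 6, 18, 25, 17, 22, 8, 24, 14, 13, 10, 1}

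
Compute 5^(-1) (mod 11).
9

Using Extended Euclidean Algorithm:
gcd(5, 11) = 1
Bezout coefficients: 5 × -2 + 11 × 1 = 1
So 5 × -2 ≡ 1 (mod 11)
The inverse is -2 mod 11 = 9
Verification: 5 × 9 = 45 = 4 × 11 + 1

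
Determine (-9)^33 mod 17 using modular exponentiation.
Using Fermat: (-9)^{16} ≡ 1 (mod 17). 33 ≡ 1 (mod 16). So (-9)^{33} ≡ (-9)^{1} ≡ 8 (mod 17)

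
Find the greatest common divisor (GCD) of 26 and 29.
1

Using the Euclidean algorithm:
26 = 0 × 29 + 26
29 = 1 × 26 + 3
26 = 8 × 3 + 2
3 = 1 × 2 + 1
2 = 2 × 1 + 0

GCD(26, 29) = 1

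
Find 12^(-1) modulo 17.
10

Using Extended Euclidean Algorithm:
gcd(12, 17) = 1
Bezout coefficients: 12 × -7 + 17 × 5 = 1
So 12 × -7 ≡ 1 (mod 17)
The inverse is -7 mod 17 = 10
Verification: 12 × 10 = 120 = 7 × 17 + 1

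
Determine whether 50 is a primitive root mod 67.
p - 1 = 66 has prime divisors 2, 3, 11. Check 50^(66/q) mod 67 for each: 50^(66/2) = 50^33 ≡ 66, 50^(66/3) = 50^22 ≡ 37, 50^(66/11) = 50^6 ≡ 15 (mod 67). None of these is 1, so 50 has order 66 = φ(67), so it is a primitive root mod 67.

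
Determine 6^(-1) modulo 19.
6^(-1) ≡ 16 (mod 19). Verification: 6 × 16 = 96 ≡ 1 (mod 19)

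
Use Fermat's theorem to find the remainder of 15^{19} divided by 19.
15

By Fermat's Little Theorem, a^(p-1) ≡ 1 (mod p) for prime p and gcd(a, p) = 1
Here p = 19, so 15^18 ≡ 1 (mod 19)
We can reduce the exponent: 19 mod 18 = 1
So 15^19 ≡ 15^1 (mod 19)
Computing: 15^1 mod 19 = 15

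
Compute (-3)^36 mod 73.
Using repeated squaring. (-3) ≡ 70 (mod 73). 36 = 32 + 4 (binary 100100). Repeated squaring mod 73: 70^1 ≡ 70; 70^2 ≡ 70² = 4900 ≡ 9; 70^4 ≡ 9² = 81 ≡ 8; 70^8 ≡ 8² = 64 ≡ 64; 70^16 ≡ 64² = 4096 ≡ 8; 70^32 ≡ 8² = 64 ≡ 64. Multiply: (-3)^36 ≡ 70^32 × 70^4 ≡ 64 × 8 (mod 73): 64 × 8 = 512 ≡ 1. So (-3)^36 ≡ 1 (mod 73).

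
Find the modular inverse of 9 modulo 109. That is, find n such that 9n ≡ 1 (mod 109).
97

Using Extended Euclidean Algorithm:
gcd(9, 109) = 1
Bezout coefficients: 9 × -12 + 109 × 1 = 1
So 9 × -12 ≡ 1 (mod 109)
The inverse is -12 mod 109 = 97
Verification: 9 × 97 = 873 = 8 × 109 + 1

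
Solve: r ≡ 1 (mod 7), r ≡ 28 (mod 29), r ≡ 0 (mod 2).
M = 7 × 29 × 2 = 406. M₁ = 58, y₁ ≡ 4 (mod 7). M₂ = 14, y₂ ≡ 27 (mod 29). M₃ = 203, y₃ ≡ 1 (mod 2). r = 1×58×4 + 28×14×27 + 0×203×1 ≡ 260 (mod 406)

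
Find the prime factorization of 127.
127

Divide by primes starting from smallest:
127 ÷ 127 = 1

127 = 127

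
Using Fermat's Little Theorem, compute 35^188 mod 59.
By Fermat: 35^{58} ≡ 1 (mod 59). 188 = 3×58 + 14. So 35^{188} ≡ 35^{14} ≡ 26 (mod 59)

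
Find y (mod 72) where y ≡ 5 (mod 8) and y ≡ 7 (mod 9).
M = 8 × 9 = 72. M₁ = 9, y₁ ≡ 1 (mod 8). M₂ = 8, y₂ ≡ 8 (mod 9). y = 5×9×1 + 7×8×8 ≡ 61 (mod 72)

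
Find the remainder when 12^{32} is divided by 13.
By Fermat: 12^{12} ≡ 1 (mod 13). 32 = 2×12 + 8. So 12^{32} ≡ 12^{8} ≡ 1 (mod 13)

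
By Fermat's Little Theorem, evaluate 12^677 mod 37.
By Fermat: 12^{36} ≡ 1 (mod 37). 677 ≡ 29 (mod 36). So 12^{677} ≡ 12^{29} ≡ 33 (mod 37)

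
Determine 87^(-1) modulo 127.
87^(-1) ≡ 73 (mod 127). Verification: 87 × 73 = 6351 ≡ 1 (mod 127)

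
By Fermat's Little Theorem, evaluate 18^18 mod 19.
By Fermat's Little Theorem, 18^{18} ≡ 1 (mod 19) since 19 is prime and gcd(18, 19) = 1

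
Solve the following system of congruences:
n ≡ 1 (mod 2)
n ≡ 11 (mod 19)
11

Using the Chinese Remainder Theorem:
M = product of moduli = 38
For equation 1: M_1 = 19, 19 ≡ 1 (mod 2), inverse of 19 mod 2 is 1 (check: 1 × 1 = 1 ≡ 1 (mod 2))
For equation 2: M_2 = 2, 2 ≡ 2 (mod 19), inverse of 2 mod 19 is 10 (check: 2 × 10 = 20 ≡ 1 (mod 19))
Combine: n ≡ Σ r_i×M_i×(M_i⁻¹ mod m_i) = 1×19×1 + 11×2×10 = 19 + 220 = 239
239 mod 38 = 11
n ≡ 11 (mod 38)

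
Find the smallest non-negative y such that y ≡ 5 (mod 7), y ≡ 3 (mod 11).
47

Using the Chinese Remainder Theorem:
M = product of moduli = 77
For equation 1: M_1 = 11, 11 ≡ 4 (mod 7), inverse of 11 mod 7 is 2 (check: 4 × 2 = 8 ≡ 1 (mod 7))
For equation 2: M_2 = 7, 7 ≡ 7 (mod 11), inverse of 7 mod 11 is 8 (check: 7 × 8 = 56 ≡ 1 (mod 11))
Combine: y ≡ Σ r_i×M_i×(M_i⁻¹ mod m_i) = 5×11×2 + 3×7×8 = 110 + 168 = 278
278 mod 77 = 47
y ≡ 47 (mod 77)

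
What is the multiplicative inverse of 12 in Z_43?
12^(-1) ≡ 18 (mod 43). Verification: 12 × 18 = 216 ≡ 1 (mod 43)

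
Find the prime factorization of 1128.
2^3 × 3 × 47

Divide by primes starting from smallest:
1128 ÷ 2 = 564
564 ÷ 2 = 282
282 ÷ 2 = 141
141 ÷ 3 = 47
47 ÷ 47 = 1

1128 = 2^3 × 3 × 47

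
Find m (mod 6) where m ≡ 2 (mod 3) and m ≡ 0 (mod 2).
M = 3 × 2 = 6. M₁ = 2, y₁ ≡ 2 (mod 3). M₂ = 3, y₂ ≡ 1 (mod 2). m = 2×2×2 + 0×3×1 ≡ 2 (mod 6)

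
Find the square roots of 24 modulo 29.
The square roots of 24 mod 29 are 16 and 13. Verify: 16² = 256 ≡ 24 (mod 29)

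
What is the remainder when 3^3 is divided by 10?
3 = 2 + 1 (binary 11). Repeated squaring mod 10: 3^1 ≡ 3; 3^2 ≡ 3² = 9 ≡ 9. Multiply: 3^3 = 3^2 × 3^1 ≡ 9 × 3 (mod 10): 9 × 3 = 27 ≡ 7. So 3^3 ≡ 7 (mod 10).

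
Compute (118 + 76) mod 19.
4

(118 + 76) = 194
194 mod 19 = 4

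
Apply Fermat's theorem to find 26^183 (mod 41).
By Fermat: 26^{40} ≡ 1 (mod 41). 183 = 4×40 + 23. So 26^{183} ≡ 26^{23} ≡ 13 (mod 41)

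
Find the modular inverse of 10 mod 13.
10^(-1) ≡ 4 (mod 13). Verification: 10 × 4 = 40 ≡ 1 (mod 13)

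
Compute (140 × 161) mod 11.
1

(140 × 161) = 22540
22540 mod 11 = 1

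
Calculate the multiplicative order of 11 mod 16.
Powers of 11 mod 16: 11^1≡11, 11^2≡9, 11^3≡3, 11^4≡1. Order = 4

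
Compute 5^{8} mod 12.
1

Using successive squaring:
Binary expansion of 8: 1000
Powers of 5 mod 12 (each is the square of the previous):
  5^1 ≡ 5 (mod 12)
  5^2 ≡ 5² = 25 ≡ 1 (mod 12)
  5^4 ≡ 1² = 1 ≡ 1 (mod 12)
  5^8 ≡ 1² = 1 ≡ 1 (mod 12)
8 is a power of 2, so 5^8 is the last square: ≡ 1 (mod 12)
Result: 5^8 ≡ 1 (mod 12)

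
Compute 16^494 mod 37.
Using Fermat: 16^{36} ≡ 1 (mod 37). 494 ≡ 26 (mod 36). So 16^{494} ≡ 16^{26} ≡ 7 (mod 37)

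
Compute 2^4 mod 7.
4 = 4 (binary 100). Repeated squaring mod 7: 2^1 ≡ 2; 2^2 ≡ 2² = 4 ≡ 4; 2^4 ≡ 4² = 16 ≡ 2. So 2^4 ≡ 2 (mod 7).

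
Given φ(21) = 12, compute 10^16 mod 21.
By Euler: 10^{12} ≡ 1 (mod 21) since gcd(10, 21) = 1. 16 = 1×12 + 4. So 10^{16} ≡ 10^{4} ≡ 4 (mod 21)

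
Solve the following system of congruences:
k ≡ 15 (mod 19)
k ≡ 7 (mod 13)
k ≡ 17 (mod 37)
5012

Using the Chinese Remainder Theorem:
M = product of moduli = 9139
For equation 1: M_1 = 481, 481 ≡ 6 (mod 19), inverse of 481 mod 19 is 16 (check: 6 × 16 = 96 ≡ 1 (mod 19))
For equation 2: M_2 = 703, 703 ≡ 1 (mod 13), inverse of 703 mod 13 is 1 (check: 1 × 1 = 1 ≡ 1 (mod 13))
For equation 3: M_3 = 247, 247 ≡ 25 (mod 37), inverse of 247 mod 37 is 3 (check: 25 × 3 = 75 ≡ 1 (mod 37))
Combine: k ≡ Σ r_i×M_i×(M_i⁻¹ mod m_i) = 15×481×16 + 7×703×1 + 17×247×3 = 115440 + 4921 + 12597 = 132958
132958 mod 9139 = 5012
k ≡ 5012 (mod 9139)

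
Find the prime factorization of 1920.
2^7 × 3 × 5

Divide by primes starting from smallest:
1920 ÷ 2 = 960
960 ÷ 2 = 480
480 ÷ 2 = 240
240 ÷ 2 = 120
120 ÷ 2 = 60
60 ÷ 2 = 30
30 ÷ 2 = 15
15 ÷ 3 = 5
5 ÷ 5 = 1

1920 = 2^7 × 3 × 5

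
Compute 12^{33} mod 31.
23

Using successive squaring:
Binary expansion of 33: 100001
Powers of 12 mod 31 (each is the square of the previous):
  12^1 ≡ 12 (mod 31)
  12^2 ≡ 12² = 144 ≡ 20 (mod 31)
  12^4 ≡ 20² = 400 ≡ 28 (mod 31)
  12^8 ≡ 28² = 784 ≡ 9 (mod 31)
  12^16 ≡ 9² = 81 ≡ 19 (mod 31)
  12^32 ≡ 19² = 361 ≡ 20 (mod 31)
33 = 32 + 1, so 12^33 = 12^32 × 12^1 ≡ 20 × 12 (mod 31)
Multiplying step by step:
  20 × 12 = 240 ≡ 23 (mod 31)
Result: 12^33 ≡ 23 (mod 31)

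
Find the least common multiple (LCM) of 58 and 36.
1044

First find GCD(58, 36) using the Euclidean algorithm:
58 = 1 × 36 + 22
36 = 1 × 22 + 14
22 = 1 × 14 + 8
14 = 1 × 8 + 6
8 = 1 × 6 + 2
6 = 3 × 2 + 0
GCD(58, 36) = 2

LCM formula: LCM(a, b) = (a × b) / GCD(a, b)
LCM(58, 36) = (58 × 36) / 2
LCM(58, 36) = 2088 / 2
LCM(58, 36) = 1044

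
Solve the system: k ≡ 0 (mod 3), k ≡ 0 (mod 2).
M = 3 × 2 = 6. M₁ = 2, y₁ ≡ 2 (mod 3). M₂ = 3, y₂ ≡ 1 (mod 2). k = 0×2×2 + 0×3×1 ≡ 0 (mod 6)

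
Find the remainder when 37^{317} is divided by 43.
By Fermat: 37^{42} ≡ 1 (mod 43). 317 = 7×42 + 23. So 37^{317} ≡ 37^{23} ≡ 7 (mod 43)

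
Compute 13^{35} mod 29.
28

Using successive squaring:
Binary expansion of 35: 100011
Powers of 13 mod 29 (each is the square of the previous):
  13^1 ≡ 13 (mod 29)
  13^2 ≡ 13² = 169 ≡ 24 (mod 29)
  13^4 ≡ 24² = 576 ≡ 25 (mod 29)
  13^8 ≡ 25² = 625 ≡ 16 (mod 29)
  13^16 ≡ 16² = 256 ≡ 24 (mod 29)
  13^32 ≡ 24² = 576 ≡ 25 (mod 29)
35 = 32 + 2 + 1, so 13^35 = 13^32 × 13^2 × 13^1 ≡ 25 × 24 × 13 (mod 29)
Multiplying step by step:
  25 × 24 = 600 ≡ 20 (mod 29)
  20 × 13 = 260 ≡ 28 (mod 29)
Result: 13^35 ≡ 28 (mod 29)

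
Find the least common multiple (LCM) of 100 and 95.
1900

First find GCD(100, 95) using the Euclidean algorithm:
100 = 1 × 95 + 5
95 = 19 × 5 + 0
GCD(100, 95) = 5

LCM formula: LCM(a, b) = (a × b) / GCD(a, b)
LCM(100, 95) = (100 × 95) / 5
LCM(100, 95) = 9500 / 5
LCM(100, 95) = 1900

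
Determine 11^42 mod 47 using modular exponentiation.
Using repeated squaring. 42 = 32 + 8 + 2 (binary 101010). Repeated squaring mod 47: 11^1 ≡ 11; 11^2 ≡ 11² = 121 ≡ 27; 11^4 ≡ 27² = 729 ≡ 24; 11^8 ≡ 24² = 576 ≡ 12; 11^16 ≡ 12² = 144 ≡ 3; 11^32 ≡ 3² = 9 ≡ 9. Multiply: 11^42 = 11^32 × 11^8 × 11^2 ≡ 9 × 12 × 27 (mod 47): 9 × 12 = 108 ≡ 14; 14 × 27 = 378 ≡ 2. So 11^42 ≡ 2 (mod 47).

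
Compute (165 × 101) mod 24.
9

(165 × 101) = 16665
16665 mod 24 = 9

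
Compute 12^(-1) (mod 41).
24

Using Extended Euclidean Algorithm:
gcd(12, 41) = 1
Bezout coefficients: 12 × -17 + 41 × 5 = 1
So 12 × -17 ≡ 1 (mod 41)
The inverse is -17 mod 41 = 24
Verification: 12 × 24 = 288 = 7 × 41 + 1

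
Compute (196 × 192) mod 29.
19

(196 × 192) = 37632
37632 mod 29 = 19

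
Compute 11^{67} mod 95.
11

Using successive squaring:
Binary expansion of 67: 1000011
Powers of 11 mod 95 (each is the square of the previous):
  11^1 ≡ 11 (mod 95)
  11^2 ≡ 11² = 121 ≡ 26 (mod 95)
  11^4 ≡ 26² = 676 ≡ 11 (mod 95)
  11^8 ≡ 11² = 121 ≡ 26 (mod 95)
  11^16 ≡ 26² = 676 ≡ 11 (mod 95)
  11^32 ≡ 11² = 121 ≡ 26 (mod 95)
  11^64 ≡ 26² = 676 ≡ 11 (mod 95)
67 = 64 + 2 + 1, so 11^67 = 11^64 × 11^2 × 11^1 ≡ 11 × 26 × 11 (mod 95)
Multiplying step by step:
  11 × 26 = 286 ≡ 1 (mod 95)
  1 × 11 = 11 ≡ 11 (mod 95)
Result: 11^67 ≡ 11 (mod 95)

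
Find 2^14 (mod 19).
Using repeated squaring. 14 = 8 + 4 + 2 (binary 1110). Repeated squaring mod 19: 2^1 ≡ 2; 2^2 ≡ 2² = 4 ≡ 4; 2^4 ≡ 4² = 16 ≡ 16; 2^8 ≡ 16² = 256 ≡ 9. Multiply: 2^14 = 2^8 × 2^4 × 2^2 ≡ 9 × 16 × 4 (mod 19): 9 × 16 = 144 ≡ 11; 11 × 4 = 44 ≡ 6. So 2^14 ≡ 6 (mod 19).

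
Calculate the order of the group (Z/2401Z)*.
2058

Prime factorization: 2401 = 7^4
Using the formula φ(n) = n × Π(1 - 1/p) for each prime factor p:
φ(2401) = 2401 × (1 - 1/7)
φ(2401) = 2058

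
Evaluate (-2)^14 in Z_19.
Using repeated squaring. (-2) ≡ 17 (mod 19). 14 = 8 + 4 + 2 (binary 1110). Repeated squaring mod 19: 17^1 ≡ 17; 17^2 ≡ 17² = 289 ≡ 4; 17^4 ≡ 4² = 16 ≡ 16; 17^8 ≡ 16² = 256 ≡ 9. Multiply: (-2)^14 ≡ 17^8 × 17^4 × 17^2 ≡ 9 × 16 × 4 (mod 19): 9 × 16 = 144 ≡ 11; 11 × 4 = 44 ≡ 6. So (-2)^14 ≡ 6 (mod 19).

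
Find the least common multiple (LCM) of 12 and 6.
12

First find GCD(12, 6) using the Euclidean algorithm:
12 = 2 × 6 + 0
GCD(12, 6) = 6

LCM formula: LCM(a, b) = (a × b) / GCD(a, b)
LCM(12, 6) = (12 × 6) / 6
LCM(12, 6) = 72 / 6
LCM(12, 6) = 12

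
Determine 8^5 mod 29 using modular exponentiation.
5 = 4 + 1 (binary 101). Repeated squaring mod 29: 8^1 ≡ 8; 8^2 ≡ 8² = 64 ≡ 6; 8^4 ≡ 6² = 36 ≡ 7. Multiply: 8^5 = 8^4 × 8^1 ≡ 7 × 8 (mod 29): 7 × 8 = 56 ≡ 27. So 8^5 ≡ 27 (mod 29).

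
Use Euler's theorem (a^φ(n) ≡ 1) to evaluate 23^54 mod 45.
By Euler: 23^{24} ≡ 1 (mod 45) since gcd(23, 45) = 1. 54 = 2×24 + 6. So 23^{54} ≡ 23^{6} ≡ 19 (mod 45)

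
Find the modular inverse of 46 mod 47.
46^(-1) ≡ 46 (mod 47). Verification: 46 × 46 = 2116 ≡ 1 (mod 47)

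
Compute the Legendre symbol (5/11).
(5/11) = 5^{5} mod 11 = 1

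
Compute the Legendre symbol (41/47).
(41/47) = 41^{23} mod 47 = -1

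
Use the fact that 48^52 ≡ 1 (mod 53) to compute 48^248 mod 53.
By Fermat: 48^{52} ≡ 1 (mod 53). 248 = 4×52 + 40. So 48^{248} ≡ 48^{40} ≡ 44 (mod 53)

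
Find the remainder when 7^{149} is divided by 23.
By Fermat: 7^{22} ≡ 1 (mod 23). 149 = 6×22 + 17. So 7^{149} ≡ 7^{17} ≡ 19 (mod 23)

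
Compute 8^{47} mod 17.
15

Using successive squaring:
Binary expansion of 47: 101111
Powers of 8 mod 17 (each is the square of the previous):
  8^1 ≡ 8 (mod 17)
  8^2 ≡ 8² = 64 ≡ 13 (mod 17)
  8^4 ≡ 13² = 169 ≡ 16 (mod 17)
  8^8 ≡ 16² = 256 ≡ 1 (mod 17)
  8^16 ≡ 1² = 1 ≡ 1 (mod 17)
  8^32 ≡ 1² = 1 ≡ 1 (mod 17)
47 = 32 + 8 + 4 + 2 + 1, so 8^47 = 8^32 × 8^8 × 8^4 × 8^2 × 8^1 ≡ 1 × 1 × 16 × 13 × 8 (mod 17)
Multiplying step by step:
  1 × 1 = 1 ≡ 1 (mod 17)
  1 × 16 = 16 ≡ 16 (mod 17)
  16 × 13 = 208 ≡ 4 (mod 17)
  4 × 8 = 32 ≡ 15 (mod 17)
Result: 8^47 ≡ 15 (mod 17)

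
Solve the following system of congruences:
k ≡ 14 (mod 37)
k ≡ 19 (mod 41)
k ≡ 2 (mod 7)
1864

Using the Chinese Remainder Theorem:
M = product of moduli = 10619
For equation 1: M_1 = 287, 287 ≡ 28 (mod 37), inverse of 287 mod 37 is 4 (check: 28 × 4 = 112 ≡ 1 (mod 37))
For equation 2: M_2 = 259, 259 ≡ 13 (mod 41), inverse of 259 mod 41 is 19 (check: 13 × 19 = 247 ≡ 1 (mod 41))
For equation 3: M_3 = 1517, 1517 ≡ 5 (mod 7), inverse of 1517 mod 7 is 3 (check: 5 × 3 = 15 ≡ 1 (mod 7))
Combine: k ≡ Σ r_i×M_i×(M_i⁻¹ mod m_i) = 14×287×4 + 19×259×19 + 2×1517×3 = 16072 + 93499 + 9102 = 118673
118673 mod 10619 = 1864
k ≡ 1864 (mod 10619)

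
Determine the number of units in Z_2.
1

Prime factorization: 2 = 2
Using the formula φ(n) = n × Π(1 - 1/p) for each prime factor p:
φ(2) = 2 × (1 - 1/2)
φ(2) = 1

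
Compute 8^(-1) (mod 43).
8^(-1) ≡ 27 (mod 43). Verification: 8 × 27 = 216 ≡ 1 (mod 43)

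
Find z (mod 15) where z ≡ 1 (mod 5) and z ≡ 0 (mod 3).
M = 5 × 3 = 15. M₁ = 3, y₁ ≡ 2 (mod 5). M₂ = 5, y₂ ≡ 2 (mod 3). z = 1×3×2 + 0×5×2 ≡ 6 (mod 15)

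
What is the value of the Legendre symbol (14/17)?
(14/17) = 14^{8} mod 17 = -1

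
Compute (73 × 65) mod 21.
20

(73 × 65) = 4745
4745 mod 21 = 20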